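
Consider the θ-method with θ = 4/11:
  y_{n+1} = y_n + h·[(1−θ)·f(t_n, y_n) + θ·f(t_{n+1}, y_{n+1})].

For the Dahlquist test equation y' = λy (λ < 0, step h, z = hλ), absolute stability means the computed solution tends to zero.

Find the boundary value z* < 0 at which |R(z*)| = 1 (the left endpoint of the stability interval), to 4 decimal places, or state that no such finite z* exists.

z* = -7.3333.

With y'=λy (z=hλ):
  y_{n+1} = y_n + z·[7/11·y_n + 4/11·y_{n+1}] ⇒ (1 − 4/11z)y_{n+1} = (1 + 7/11z)y_n
  Hence R(z) = (1 + 7/11z)/(1 − 4/11z).

Solve |R(x)|<1 on ℝ⁻.
x=-0.79: |R|=0.3863
R=−1: 1+7/11x = −1+4/11x ⇒ -3/11x=2 ⇒ x=2/(-3/11)=-7.3333
Confirm numerically:
  x=-6.538: |R|=0.93578 <1
  x=-6.044: |R|=0.89004 <1
  x=-4.610: |R|=0.72249 <1
  x=-7.864: |R|=1.03750 >1
  x=-7.794: |R|=1.03277 >1
Stable set (-7.3333, 0).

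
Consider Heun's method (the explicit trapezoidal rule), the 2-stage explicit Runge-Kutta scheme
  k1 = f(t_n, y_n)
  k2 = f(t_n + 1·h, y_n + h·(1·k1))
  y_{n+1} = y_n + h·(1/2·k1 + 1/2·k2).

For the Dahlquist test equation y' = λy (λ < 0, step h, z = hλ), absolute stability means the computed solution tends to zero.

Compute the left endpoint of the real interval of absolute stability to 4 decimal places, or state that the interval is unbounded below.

On y'=λy, z=hλ:
  order 2, 2-stage ⇒ R(z)=1+z+z^2/2
  (e.g. R(-0.58)=0.58820, |R|=0.58820)

Solve |R(x)|<1 on ℝ⁻.
x=-0.58: |R|=0.5882
|R(-1.97)|=0.9704 |R(-1.83)|=0.8445 |R(-0.91)|=0.5041
Bisect:
  x_lo=-2.7203 |R|=1.9797  x_hi=-0.3742 |R|=0.6958
  mid=-1.54728 |R|=0.64976 →hi
  mid=-2.13379 |R|=1.14274 →lo
  mid=-1.84053 |R|=0.85325 →hi
  mid=-1.98716 |R|=0.98725 →hi
  mid=-2.06048 |R|=1.06231 →lo
  mid=-2.02382 |R|=1.02411 →lo
  mid=-2.00549 |R|=1.00551 →lo
  ...
  [-2.00005,-1.99991] ⇒ x*=-2.0000
Stable set (-2.0000, 0).

left endpoint -2.0000.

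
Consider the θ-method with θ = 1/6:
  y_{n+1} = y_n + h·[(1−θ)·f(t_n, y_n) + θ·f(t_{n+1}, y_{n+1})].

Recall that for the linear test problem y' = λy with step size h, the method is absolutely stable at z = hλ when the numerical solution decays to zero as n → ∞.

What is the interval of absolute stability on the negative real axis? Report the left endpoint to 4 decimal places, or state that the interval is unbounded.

(-3.0000, 0).

Test eqn y'=λy, z=hλ:
  y_{n+1} = y_n + z·[5/6·y_n + 1/6·y_{n+1}] ⇒ (1 − 1/6z)y_{n+1} = (1 + 5/6z)y_n
  Hence R(z) = (1 + 5/6z)/(1 − 1/6z).

Boundary: |R(x)|=1, x<0.
x=-0.41: |R|=0.6162
R=−1: 1+5/6x = −1+1/6x ⇒ -2/3x=2 ⇒ x=2/(-2/3)=-3.0000
Confirm numerically:
  x=-2.512: |R|=0.77068 <1
  x=-2.470: |R|=0.74970 <1
  x=-2.307: |R|=0.66631 <1
  x=-1.945: |R|=0.46885 <1
  x=-3.519: |R|=1.21809 >1
  x=-3.499: |R|=1.21013 >1
  x=-3.488: |R|=1.20573 >1
So |R|<1 on (-3.0000, 0).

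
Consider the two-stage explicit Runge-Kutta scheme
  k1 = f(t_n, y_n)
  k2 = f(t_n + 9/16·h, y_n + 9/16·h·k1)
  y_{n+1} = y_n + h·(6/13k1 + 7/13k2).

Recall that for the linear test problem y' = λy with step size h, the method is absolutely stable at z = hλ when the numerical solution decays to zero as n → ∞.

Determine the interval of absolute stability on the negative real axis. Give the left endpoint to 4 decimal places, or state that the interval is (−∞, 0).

With y'=λy (z=hλ):
  k1=λy_n ⇒ h·k1=z·y_n;  k2=λ(1+9/16z)y_n ⇒ h·k2=z(1+9/16z)y_n
  y_{n+1}/y_n = 1 + 6/13z + 7/13z(1+9/16z) = 1 + z + 63/208z²
  ⇒ R(z) = 1 + z + 63/208z².

Need |R(x)|<1, x<0.
x=-1.73: |R|=0.1765
R=1: x+63/208x²=0 ⇒ x=−208/63=-3.3016; min R=1−1/(4·63/208)=0.1746>−1
Confirm numerically:
  x=-2.363: |R|=0.32824 <1
  x=-1.569: |R|=0.17663 <1
  x=-1.365: |R|=0.19934 <1
  x=-3.747: |R|=1.50550 >1
  x=-3.698: |R|=1.44401 >1
  x=-3.481: |R|=1.18916 >1
So |R|<1 on (-3.3016, 0).

z∈(-3.3016,0).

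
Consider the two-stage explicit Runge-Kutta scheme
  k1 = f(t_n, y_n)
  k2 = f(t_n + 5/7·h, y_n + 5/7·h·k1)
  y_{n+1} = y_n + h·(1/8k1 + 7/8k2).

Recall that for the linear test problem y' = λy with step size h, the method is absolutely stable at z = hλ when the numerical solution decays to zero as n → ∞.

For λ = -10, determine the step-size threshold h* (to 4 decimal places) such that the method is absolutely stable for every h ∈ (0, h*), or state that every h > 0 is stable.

(-1.6000,0); λ=-10 ⇒ h* = (8/5)/10 = 0.1600.

Test eqn y'=λy, z=hλ:
  k1=λy_n ⇒ h·k1=z·y_n;  k2=λ(1+5/7z)y_n ⇒ h·k2=z(1+5/7z)y_n
  y_{n+1}/y_n = 1 + 1/8z + 7/8z(1+5/7z) = 1 + z + 5/8z²
  ⇒ R(z) = 1 + z + 5/8z².

Need |R(x)|<1, x<0.
x=-1.45: |R|=0.8641
R=1: x+5/8x²=0 ⇒ x=−8/5=-1.6000; min R=1−1/(4·5/8)=0.6000>−1
Confirm numerically:
  x=-1.570: |R|=0.97056 <1
  x=-1.255: |R|=0.72939 <1
  x=-0.998: |R|=0.62450 <1
  x=-2.193: |R|=1.81278 >1
  x=-1.838: |R|=1.27340 >1
Stable set (-1.6000, 0).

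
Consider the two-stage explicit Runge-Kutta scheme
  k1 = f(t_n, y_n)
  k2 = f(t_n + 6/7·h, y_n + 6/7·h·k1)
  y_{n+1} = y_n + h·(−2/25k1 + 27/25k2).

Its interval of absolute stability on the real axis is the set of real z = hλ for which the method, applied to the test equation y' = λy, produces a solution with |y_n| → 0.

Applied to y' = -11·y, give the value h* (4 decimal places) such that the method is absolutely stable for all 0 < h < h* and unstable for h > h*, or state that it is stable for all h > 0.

With y'=λy (z=hλ):
  k1=λy_n ⇒ h·k1=z·y_n;  k2=λ(1+6/7z)y_n ⇒ h·k2=z(1+6/7z)y_n
  y_{n+1}/y_n = 1 − 2/25z + 27/25z(1+6/7z) = 1 + z + 162/175z²
  so R(z) = 1 + z + 162/175z².

Find x<0 with |R(x)|<1.
x=-1.42: |R|=1.4466
R=1: x+162/175x²=0 ⇒ x=−175/162=-1.0802; min R=1−1/(4·162/175)=0.7299>−1
Confirm numerically:
  x=-1.018: |R|=0.94134 <1
  x=-1.017: |R|=0.94046 <1
  x=-0.563: |R|=0.73042 <1
  x=-1.260: |R|=1.20966 >1
  x=-1.133: |R|=1.05533 >1
  x=-1.127: |R|=1.04878 >1
Interval (-1.0802, 0).

(-1.0802,0); λ=-11 ⇒ h* = (175/162)/11 = 0.0982.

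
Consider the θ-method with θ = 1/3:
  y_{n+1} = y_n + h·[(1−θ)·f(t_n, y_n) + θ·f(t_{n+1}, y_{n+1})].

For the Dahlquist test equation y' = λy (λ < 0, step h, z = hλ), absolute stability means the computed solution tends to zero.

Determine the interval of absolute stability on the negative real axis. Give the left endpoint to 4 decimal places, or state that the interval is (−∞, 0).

(-6.0000, 0).

On y'=λy, z=hλ:
  y_{n+1} = y_n + z·[2/3·y_n + 1/3·y_{n+1}] ⇒ (1 − 1/3z)y_{n+1} = (1 + 2/3z)y_n
  so R(z) = (1 + 2/3z)/(1 − 1/3z).

Boundary: |R(x)|=1, x<0.
x=-1.56: |R|=0.0263
R=−1: 1+2/3x = −1+1/3x ⇒ -1/3x=2 ⇒ x=2/(-1/3)=-6.0000
Confirm numerically:
  x=-5.361: |R|=0.92357 <1
  x=-3.423: |R|=0.59879 <1
  x=-2.442: |R|=0.34620 <1
  x=-6.570: |R|=1.05956 >1
  x=-6.388: |R|=1.04133 >1
  x=-6.221: |R|=1.02397 >1
So |R|<1 on (-6.0000, 0).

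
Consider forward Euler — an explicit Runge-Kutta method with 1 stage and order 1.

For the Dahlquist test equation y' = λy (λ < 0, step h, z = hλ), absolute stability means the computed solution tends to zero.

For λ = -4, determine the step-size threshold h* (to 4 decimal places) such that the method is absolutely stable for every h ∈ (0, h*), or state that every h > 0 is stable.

On y'=λy, z=hλ:
  order 1, 1-stage ⇒ R(z)=1+z
  (e.g. R(-0.68)=0.32000, |R|=0.32000)

Boundary: |R(x)|=1, x<0.
x=-0.68: |R|=0.3200
|R(-2.08)|=1.0800 |R(-1.73)|=0.7300 |R(-0.82)|=0.1800
Bisect:
  x_lo=-2.6782 |R|=1.6782  x_hi=-0.1470 |R|=0.8530
  mid=-1.41261 |R|=0.41261 →hi
  mid=-2.04541 |R|=1.04541 →lo
  mid=-1.72901 |R|=0.72901 →hi
  mid=-1.88721 |R|=0.88721 →hi
  mid=-1.96631 |R|=0.96631 →hi
  mid=-2.00586 |R|=1.00586 →lo
  mid=-1.98608 |R|=0.98608 →hi
  mid=-1.99597 |R|=0.99597 →hi
  ...
  [-2.00014,-1.99999] ⇒ x*=-2.0000
Interval (-2.0000, 0).

(-2.0000,0); λ=-4 ⇒ h* = 0.5000.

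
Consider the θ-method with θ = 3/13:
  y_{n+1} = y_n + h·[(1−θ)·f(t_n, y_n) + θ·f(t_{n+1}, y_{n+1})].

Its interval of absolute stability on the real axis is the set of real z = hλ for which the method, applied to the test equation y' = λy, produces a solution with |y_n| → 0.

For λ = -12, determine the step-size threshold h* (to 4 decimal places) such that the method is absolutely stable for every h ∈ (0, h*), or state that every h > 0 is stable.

Test eqn y'=λy, z=hλ:
  y_{n+1} = y_n + z·[10/13·y_n + 3/13·y_{n+1}] ⇒ (1 − 3/13z)y_{n+1} = (1 + 10/13z)y_n
  ⇒ R(z) = (1 + 10/13z)/(1 − 3/13z).

Need |R(x)|<1, x<0.
x=-1.52: |R|=0.1253
R=−1: 1+10/13x = −1+3/13x ⇒ -7/13x=2 ⇒ x=2/(-7/13)=-3.7143
Confirm numerically:
  x=-3.556: |R|=0.95319 <1
  x=-3.447: |R|=0.91984 <1
  x=-2.667: |R|=0.65092 <1
  x=-4.284: |R|=1.15426 >1
  x=-3.867: |R|=1.04345 >1
Interval (-3.7143, 0).

(-3.7143,0); λ=-12 ⇒ h* = (26/7)/12 = 0.3095.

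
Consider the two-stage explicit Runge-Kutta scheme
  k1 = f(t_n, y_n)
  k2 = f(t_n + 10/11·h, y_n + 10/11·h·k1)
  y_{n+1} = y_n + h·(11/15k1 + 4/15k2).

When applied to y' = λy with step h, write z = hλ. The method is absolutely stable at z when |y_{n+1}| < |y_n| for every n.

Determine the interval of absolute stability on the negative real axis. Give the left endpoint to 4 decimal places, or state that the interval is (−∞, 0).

With y'=λy (z=hλ):
  k1=λy_n ⇒ h·k1=z·y_n;  k2=λ(1+10/11z)y_n ⇒ h·k2=z(1+10/11z)y_n
  y_{n+1}/y_n = 1 + 11/15z + 4/15z(1+10/11z) = 1 + z + 8/33z²
  so R(z) = 1 + z + 8/33z².

Need |R(x)|<1, x<0.
x=-0.64: |R|=0.4593
R=1: x+8/33x²=0 ⇒ x=−33/8=-4.1250; min R=1−1/(4·8/33)=-0.0312>−1
Confirm numerically:
  x=-3.412: |R|=0.41024 <1
  x=-3.384: |R|=0.39211 <1
  x=-1.925: |R|=0.02667 <1
  x=-4.612: |R|=1.54450 >1
  x=-4.609: |R|=1.54079 >1
Interval (-4.1250, 0).

z∈(-4.1250,0).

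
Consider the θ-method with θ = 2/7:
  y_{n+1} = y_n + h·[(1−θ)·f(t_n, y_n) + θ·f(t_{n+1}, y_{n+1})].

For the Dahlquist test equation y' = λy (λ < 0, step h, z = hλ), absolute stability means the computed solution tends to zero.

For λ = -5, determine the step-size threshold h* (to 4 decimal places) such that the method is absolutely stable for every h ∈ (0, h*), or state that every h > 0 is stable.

(-4.6667,0); λ=-5 ⇒ h* = (14/3)/5 = 0.9333.

On y'=λy, z=hλ:
  y_{n+1} = y_n + z·[5/7·y_n + 2/7·y_{n+1}] ⇒ (1 − 2/7z)y_{n+1} = (1 + 5/7z)y_n
  R(z) = (1 + 5/7z)/(1 − 2/7z).

Boundary: |R(x)|=1, x<0.
x=-1.24: |R|=0.0844
R=−1: 1+5/7x = −1+2/7x ⇒ -3/7x=2 ⇒ x=2/(-3/7)=-4.6667
Confirm numerically:
  x=-4.364: |R|=0.94227 <1
  x=-3.647: |R|=0.78599 <1
  x=-2.876: |R|=0.57873 <1
  x=-2.672: |R|=0.51523 <1
  x=-4.916: |R|=1.04444 >1
  x=-4.893: |R|=1.04045 >1
  x=-4.816: |R|=1.02694 >1
Interval (-4.6667, 0).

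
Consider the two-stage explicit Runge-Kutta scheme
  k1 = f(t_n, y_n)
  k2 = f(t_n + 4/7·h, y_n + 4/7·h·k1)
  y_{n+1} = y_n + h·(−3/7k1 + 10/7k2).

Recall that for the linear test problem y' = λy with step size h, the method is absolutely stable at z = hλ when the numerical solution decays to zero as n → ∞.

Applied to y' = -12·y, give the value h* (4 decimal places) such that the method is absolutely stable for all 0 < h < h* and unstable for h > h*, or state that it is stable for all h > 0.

With y'=λy (z=hλ):
  k1=λy_n ⇒ h·k1=z·y_n;  k2=λ(1+4/7z)y_n ⇒ h·k2=z(1+4/7z)y_n
  y_{n+1}/y_n = 1 − 3/7z + 10/7z(1+4/7z) = 1 + z + 40/49z²
  so R(z) = 1 + z + 40/49z².

Find x<0 with |R(x)|<1.
x=-0.57: |R|=0.6952
R=1: x+40/49x²=0 ⇒ x=−49/40=-1.2250; min R=1−1/(4·40/49)=0.6937>−1
Confirm numerically:
  x=-1.127: |R|=0.90984 <1
  x=-0.774: |R|=0.71504 <1
  x=-0.656: |R|=0.69529 <1
  x=-0.497: |R|=0.70464 <1
  x=-1.769: |R|=1.78558 >1
  x=-1.544: |R|=1.40207 >1
Stable set (-1.2250, 0).

(-1.2250,0); λ=-12 ⇒ h* = (49/40)/12 = 0.1021.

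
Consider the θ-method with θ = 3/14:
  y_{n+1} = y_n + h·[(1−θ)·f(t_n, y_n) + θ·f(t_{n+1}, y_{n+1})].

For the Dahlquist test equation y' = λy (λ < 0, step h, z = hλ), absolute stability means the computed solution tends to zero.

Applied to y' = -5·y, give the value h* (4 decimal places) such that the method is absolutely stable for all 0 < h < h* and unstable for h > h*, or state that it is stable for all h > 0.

(-3.5000,0); λ=-5 ⇒ h* = (7/2)/5 = 0.7000.

With y'=λy (z=hλ):
  y_{n+1} = y_n + z·[11/14·y_n + 3/14·y_{n+1}] ⇒ (1 − 3/14z)y_{n+1} = (1 + 11/14z)y_n
  R(z) = (1 + 11/14z)/(1 − 3/14z).

Solve |R(x)|<1 on ℝ⁻.
x=-0.85: |R|=0.2810
R=−1: 1+11/14x = −1+3/14x ⇒ -4/7x=2 ⇒ x=2/(-4/7)=-3.5000
Confirm numerically:
  x=-3.338: |R|=0.94603 <1
  x=-2.608: |R|=0.67302 <1
  x=-2.503: |R|=0.62918 <1
  x=-2.351: |R|=0.56339 <1
  x=-3.702: |R|=1.06437 >1
  x=-3.669: |R|=1.05406 >1
So |R|<1 on (-3.5000, 0).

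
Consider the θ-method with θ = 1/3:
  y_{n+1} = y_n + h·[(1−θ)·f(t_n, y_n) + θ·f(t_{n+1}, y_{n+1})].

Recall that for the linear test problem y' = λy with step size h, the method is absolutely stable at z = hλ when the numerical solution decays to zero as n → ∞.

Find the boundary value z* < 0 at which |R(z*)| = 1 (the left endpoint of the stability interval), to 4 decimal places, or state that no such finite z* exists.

Set f=λy, z=hλ:
  y_{n+1} = y_n + z·[2/3·y_n + 1/3·y_{n+1}] ⇒ (1 − 1/3z)y_{n+1} = (1 + 2/3z)y_n
  Hence R(z) = (1 + 2/3z)/(1 − 1/3z).

Find x<0 with |R(x)|<1.
x=-0.98: |R|=0.2613
R=−1: 1+2/3x = −1+1/3x ⇒ -1/3x=2 ⇒ x=2/(-1/3)=-6.0000
Confirm numerically:
  x=-5.974: |R|=0.99710 <1
  x=-3.649: |R|=0.64641 <1
  x=-2.704: |R|=0.42216 <1
  x=-6.435: |R|=1.04610 >1
  x=-6.350: |R|=1.03743 >1
  x=-6.146: |R|=1.01596 >1
Stable set (-6.0000, 0).

left endpoint -6.0000.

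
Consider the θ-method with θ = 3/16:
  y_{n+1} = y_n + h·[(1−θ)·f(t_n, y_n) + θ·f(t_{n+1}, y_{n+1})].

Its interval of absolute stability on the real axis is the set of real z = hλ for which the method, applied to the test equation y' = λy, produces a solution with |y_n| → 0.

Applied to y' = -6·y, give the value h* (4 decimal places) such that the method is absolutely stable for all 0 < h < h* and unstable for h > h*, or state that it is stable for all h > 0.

(-3.2000,0); λ=-6 ⇒ h* = (16/5)/6 = 0.5333.

On y'=λy, z=hλ:
  y_{n+1} = y_n + z·[13/16·y_n + 3/16·y_{n+1}] ⇒ (1 − 3/16z)y_{n+1} = (1 + 13/16z)y_n
  ⇒ R(z) = (1 + 13/16z)/(1 − 3/16z).

Solve |R(x)|<1 on ℝ⁻.
x=-0.97: |R|=0.1793
R=−1: 1+13/16x = −1+3/16x ⇒ -5/8x=2 ⇒ x=2/(-5/8)=-3.2000
Confirm numerically:
  x=-2.627: |R|=0.76006 <1
  x=-2.131: |R|=0.52262 <1
  x=-1.406: |R|=0.11267 <1
  x=-3.792: |R|=1.21625 >1
  x=-3.556: |R|=1.13349 >1
Interval (-3.2000, 0).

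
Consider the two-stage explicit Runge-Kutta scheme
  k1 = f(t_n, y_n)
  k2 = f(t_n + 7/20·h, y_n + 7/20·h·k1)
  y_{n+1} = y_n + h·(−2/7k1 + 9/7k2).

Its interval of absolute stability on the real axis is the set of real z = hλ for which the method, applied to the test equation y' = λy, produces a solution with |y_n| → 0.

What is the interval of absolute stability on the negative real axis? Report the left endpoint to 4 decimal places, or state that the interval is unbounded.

Test eqn y'=λy, z=hλ:
  k1=λy_n ⇒ h·k1=z·y_n;  k2=λ(1+7/20z)y_n ⇒ h·k2=z(1+7/20z)y_n
  y_{n+1}/y_n = 1 − 2/7z + 9/7z(1+7/20z) = 1 + z + 9/20z²
  ⇒ R(z) = 1 + z + 9/20z².

Need |R(x)|<1, x<0.
x=-1.04: |R|=0.4467
R=1: x+9/20x²=0 ⇒ x=−20/9=-2.2222; min R=1−1/(4·9/20)=0.4444>−1
Confirm numerically:
  x=-1.812: |R|=0.66550 <1
  x=-1.615: |R|=0.55870 <1
  x=-1.590: |R|=0.54764 <1
  x=-1.363: |R|=0.47300 <1
  x=-2.799: |R|=1.72648 >1
  x=-2.609: |R|=1.45410 >1
Stable set (-2.2222, 0).

(-2.2222, 0).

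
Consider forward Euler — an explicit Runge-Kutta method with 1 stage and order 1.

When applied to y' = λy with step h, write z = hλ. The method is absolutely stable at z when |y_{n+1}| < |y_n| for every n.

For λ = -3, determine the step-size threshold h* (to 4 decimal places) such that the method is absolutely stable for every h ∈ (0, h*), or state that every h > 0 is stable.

Set f=λy, z=hλ:
  order 1, 1-stage ⇒ R(z)=1+z
  (e.g. R(-0.79)=0.21000, |R|=0.21000)

Solve |R(x)|<1 on ℝ⁻.
x=-0.79: |R|=0.2100
|R(-1.71)|=0.7100 |R(-1.06)|=0.0600 |R(-0.68)|=0.3200
Bisect:
  x_lo=-2.8969 |R|=1.8969  x_hi=-0.3324 |R|=0.6676
  mid=-1.61462 |R|=0.61462 →hi
  mid=-2.25575 |R|=1.25575 →lo
  mid=-1.93519 |R|=0.93519 →hi
  mid=-2.09547 |R|=1.09547 →lo
  mid=-2.01533 |R|=1.01533 →lo
  mid=-1.97526 |R|=0.97526 →hi
  mid=-1.99529 |R|=0.99529 →hi
  mid=-2.00531 |R|=1.00531 →lo
  mid=-2.00030 |R|=1.00030 →lo
  ...
  [-2.00014,-1.99999] ⇒ x*=-2.0000
Interval (-2.0000, 0).

(-2.0000,0); λ=-3 ⇒ h* = 0.6667.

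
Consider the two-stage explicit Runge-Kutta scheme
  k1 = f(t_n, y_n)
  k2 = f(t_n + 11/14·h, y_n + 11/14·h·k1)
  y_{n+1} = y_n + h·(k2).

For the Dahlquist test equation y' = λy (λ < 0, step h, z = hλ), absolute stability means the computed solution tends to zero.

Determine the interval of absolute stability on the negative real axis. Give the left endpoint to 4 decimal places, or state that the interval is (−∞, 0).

On y'=λy, z=hλ:
  k1=λy_n ⇒ h·k1=z·y_n;  k2=λ(1+11/14z)y_n ⇒ h·k2=z(1+11/14z)y_n
  y_{n+1}/y_n = 1 + z(1+11/14z) = 1 + z + 11/14z²
  so R(z) = 1 + z + 11/14z².

Need |R(x)|<1, x<0.
x=-0.63: |R|=0.6819
R=1: x+11/14x²=0 ⇒ x=−14/11=-1.2727; min R=1−1/(4·11/14)=0.6818>−1
Confirm numerically:
  x=-1.164: |R|=0.90056 <1
  x=-1.132: |R|=0.87483 <1
  x=-0.924: |R|=0.74682 <1
  x=-0.532: |R|=0.69038 <1
  x=-1.831: |R|=1.80316 >1
  x=-1.620: |R|=1.44203 >1
Stable set (-1.2727, 0).

z∈(-1.2727,0).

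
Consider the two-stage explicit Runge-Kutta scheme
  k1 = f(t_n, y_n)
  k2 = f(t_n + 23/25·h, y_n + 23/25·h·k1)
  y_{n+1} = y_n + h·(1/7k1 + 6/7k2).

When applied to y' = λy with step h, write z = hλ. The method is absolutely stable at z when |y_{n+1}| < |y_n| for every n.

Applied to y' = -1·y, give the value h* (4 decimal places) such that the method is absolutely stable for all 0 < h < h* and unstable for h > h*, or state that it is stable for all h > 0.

Set f=λy, z=hλ:
  k1=λy_n ⇒ h·k1=z·y_n;  k2=λ(1+23/25z)y_n ⇒ h·k2=z(1+23/25z)y_n
  y_{n+1}/y_n = 1 + 1/7z + 6/7z(1+23/25z) = 1 + z + 138/175z²
  so R(z) = 1 + z + 138/175z².

Need |R(x)|<1, x<0.
x=-1.09: |R|=0.8469
R=1: x+138/175x²=0 ⇒ x=−175/138=-1.2681; min R=1−1/(4·138/175)=0.6830>−1
Confirm numerically:
  x=-0.869: |R|=0.72650 <1
  x=-0.843: |R|=0.71740 <1
  x=-0.821: |R|=0.71053 <1
  x=-0.710: |R|=0.68752 <1
  x=-1.836: |R|=1.82219 >1
  x=-1.815: |R|=1.78273 >1
  x=-1.757: |R|=1.67736 >1
So |R|<1 on (-1.2681, 0).

(-1.2681,0); λ=-1 ⇒ h* = (175/138)/1 = 1.2681.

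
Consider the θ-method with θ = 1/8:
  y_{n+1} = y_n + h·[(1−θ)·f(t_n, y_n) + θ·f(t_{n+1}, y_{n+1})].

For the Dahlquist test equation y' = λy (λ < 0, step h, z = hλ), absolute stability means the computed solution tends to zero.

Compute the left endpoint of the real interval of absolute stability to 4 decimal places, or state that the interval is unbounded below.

Test eqn y'=λy, z=hλ:
  y_{n+1} = y_n + z·[7/8·y_n + 1/8·y_{n+1}] ⇒ (1 − 1/8z)y_{n+1} = (1 + 7/8z)y_n
  R(z) = (1 + 7/8z)/(1 − 1/8z).

Boundary: |R(x)|=1, x<0.
x=-1.48: |R|=0.2489
R=−1: 1+7/8x = −1+1/8x ⇒ -3/4x=2 ⇒ x=2/(-3/4)=-2.6667
Confirm numerically:
  x=-2.225: |R|=0.74083 <1
  x=-2.165: |R|=0.70389 <1
  x=-1.404: |R|=0.19439 <1
  x=-3.031: |R|=1.19817 >1
  x=-2.884: |R|=1.11981 >1
Stable set (-2.6667, 0).

z* = -2.6667.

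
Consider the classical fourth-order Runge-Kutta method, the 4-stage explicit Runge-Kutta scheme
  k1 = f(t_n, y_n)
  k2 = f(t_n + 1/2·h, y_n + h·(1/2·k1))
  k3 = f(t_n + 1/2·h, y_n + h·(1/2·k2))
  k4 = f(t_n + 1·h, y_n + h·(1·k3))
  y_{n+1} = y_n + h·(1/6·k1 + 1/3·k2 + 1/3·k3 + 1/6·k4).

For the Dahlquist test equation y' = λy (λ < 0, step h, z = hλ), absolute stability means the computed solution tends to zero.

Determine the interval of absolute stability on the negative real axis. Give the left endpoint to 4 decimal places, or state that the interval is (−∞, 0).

On y'=λy, z=hλ:
  order 4, 4-stage ⇒ R(z)=1+z+z^2/2+z^3/6+z^4/24
  (e.g. R(-1.45)=0.27733, |R|=0.27733)

Boundary: |R(x)|=1, x<0.
x=-1.45: |R|=0.2773
|R(-2.47)|=0.6198 |R(-2.35)|=0.5190 |R(-1.84)|=0.2921
Bisect:
  x_lo=-3.1301 |R|=1.6571  x_hi=-0.2164 |R|=0.8054
  mid=-1.67325 |R|=0.27246 →hi
  mid=-2.40167 |R|=0.55978 →hi
  mid=-2.76589 |R|=0.97113 →hi
  mid=-2.94799 |R|=1.27432 →lo
  mid=-2.85694 |R|=1.11350 →lo
  mid=-2.81141 |R|=1.04010 →lo
  mid=-2.78865 |R|=1.00507 →lo
  mid=-2.77727 |R|=0.98797 →hi
  mid=-2.78296 |R|=0.99649 →hi
  ...
  [-2.78545,-2.78527] ⇒ x*=-2.7853
Interval (-2.7853, 0).

(-2.7853, 0).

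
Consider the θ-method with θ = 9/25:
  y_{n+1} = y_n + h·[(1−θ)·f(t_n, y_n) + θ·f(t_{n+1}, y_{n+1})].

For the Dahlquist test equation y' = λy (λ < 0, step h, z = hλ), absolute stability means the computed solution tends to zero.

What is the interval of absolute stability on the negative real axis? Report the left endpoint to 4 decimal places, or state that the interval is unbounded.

With y'=λy (z=hλ):
  y_{n+1} = y_n + z·[16/25·y_n + 9/25·y_{n+1}] ⇒ (1 − 9/25z)y_{n+1} = (1 + 16/25z)y_n
  so R(z) = (1 + 16/25z)/(1 − 9/25z).

Need |R(x)|<1, x<0.
x=-0.6: |R|=0.5066
R=−1: 1+16/25x = −1+9/25x ⇒ -7/25x=2 ⇒ x=2/(-7/25)=-7.1429
Confirm numerically:
  x=-5.560: |R|=0.85235 <1
  x=-3.862: |R|=0.61568 <1
  x=-3.030: |R|=0.44921 <1
  x=-7.635: |R|=1.03676 >1
  x=-7.185: |R|=1.00329 >1
  x=-7.173: |R|=1.00236 >1
Interval (-7.1429, 0).

(-7.1429, 0).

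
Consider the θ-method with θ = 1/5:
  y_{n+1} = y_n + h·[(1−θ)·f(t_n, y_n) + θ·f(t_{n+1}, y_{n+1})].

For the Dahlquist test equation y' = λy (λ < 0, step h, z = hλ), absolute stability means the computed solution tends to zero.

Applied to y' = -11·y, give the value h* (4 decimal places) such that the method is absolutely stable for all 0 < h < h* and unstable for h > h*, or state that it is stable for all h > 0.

Test eqn y'=λy, z=hλ:
  y_{n+1} = y_n + z·[4/5·y_n + 1/5·y_{n+1}] ⇒ (1 − 1/5z)y_{n+1} = (1 + 4/5z)y_n
  R(z) = (1 + 4/5z)/(1 − 1/5z).

Solve |R(x)|<1 on ℝ⁻.
x=-0.63: |R|=0.4405
R=−1: 1+4/5x = −1+1/5x ⇒ -3/5x=2 ⇒ x=2/(-3/5)=-3.3333
Confirm numerically:
  x=-3.236: |R|=0.96455 <1
  x=-2.917: |R|=0.84224 <1
  x=-2.810: |R|=0.79898 <1
  x=-3.926: |R|=1.19919 >1
  x=-3.712: |R|=1.13039 >1
  x=-3.482: |R|=1.05258 >1
Interval (-3.3333, 0).

(-3.3333,0); λ=-11 ⇒ h* = (10/3)/11 = 0.3030.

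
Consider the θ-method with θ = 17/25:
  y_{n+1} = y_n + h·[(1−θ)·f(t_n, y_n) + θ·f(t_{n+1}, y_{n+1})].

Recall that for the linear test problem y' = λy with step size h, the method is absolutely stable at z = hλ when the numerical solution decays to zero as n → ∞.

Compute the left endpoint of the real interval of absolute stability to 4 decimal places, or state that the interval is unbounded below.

On y'=λy, z=hλ:
  y_{n+1} = y_n + z·[8/25·y_n + 17/25·y_{n+1}] ⇒ (1 − 17/25z)y_{n+1} = (1 + 8/25z)y_n
  Hence R(z) = (1 + 8/25z)/(1 − 17/25z).

Boundary: |R(x)|=1, x<0.
x=-1.6: |R|=0.2337
x=-2: |R|=0.1525
x=-10: |R|=0.2821
x=-100: |R|=0.4493
θ=17/25≥1/2 ⇒ |1+8/25x|<|1−17/25x| ∀x<0 ⇒ interval (−∞,0).

interval (−∞, 0).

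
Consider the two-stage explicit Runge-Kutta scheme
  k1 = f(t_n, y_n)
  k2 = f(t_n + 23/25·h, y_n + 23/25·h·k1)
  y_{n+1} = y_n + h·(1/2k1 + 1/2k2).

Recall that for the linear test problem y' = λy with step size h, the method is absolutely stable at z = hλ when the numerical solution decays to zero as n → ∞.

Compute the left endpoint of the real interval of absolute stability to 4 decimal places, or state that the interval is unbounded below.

z* = -2.1739.

Set f=λy, z=hλ:
  k1=λy_n ⇒ h·k1=z·y_n;  k2=λ(1+23/25z)y_n ⇒ h·k2=z(1+23/25z)y_n
  y_{n+1}/y_n = 1 + 1/2z + 1/2z(1+23/25z) = 1 + z + 23/50z²
  R(z) = 1 + z + 23/50z².

Find x<0 with |R(x)|<1.
x=-1.79: |R|=0.6839
R=1: x+23/50x²=0 ⇒ x=−50/23=-2.1739; min R=1−1/(4·23/50)=0.4565>−1
Confirm numerically:
  x=-1.601: |R|=0.57807 <1
  x=-1.410: |R|=0.50453 <1
  x=-0.882: |R|=0.47585 <1
  x=-2.661: |R|=1.59622 >1
  x=-2.409: |R|=1.26051 >1
Interval (-2.1739, 0).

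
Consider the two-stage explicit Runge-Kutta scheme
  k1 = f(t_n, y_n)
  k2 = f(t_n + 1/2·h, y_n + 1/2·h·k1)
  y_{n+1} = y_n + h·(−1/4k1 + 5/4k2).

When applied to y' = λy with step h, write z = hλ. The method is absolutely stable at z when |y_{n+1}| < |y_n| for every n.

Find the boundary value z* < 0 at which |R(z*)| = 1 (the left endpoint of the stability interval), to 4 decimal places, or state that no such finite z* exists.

z* = -1.6000.

Set f=λy, z=hλ:
  k1=λy_n ⇒ h·k1=z·y_n;  k2=λ(1+1/2z)y_n ⇒ h·k2=z(1+1/2z)y_n
  y_{n+1}/y_n = 1 − 1/4z + 5/4z(1+1/2z) = 1 + z + 5/8z²
  R(z) = 1 + z + 5/8z².

Need |R(x)|<1, x<0.
x=-1.26: |R|=0.7322
R=1: x+5/8x²=0 ⇒ x=−8/5=-1.6000; min R=1−1/(4·5/8)=0.6000>−1
Confirm numerically:
  x=-1.226: |R|=0.71342 <1
  x=-1.183: |R|=0.69168 <1
  x=-0.676: |R|=0.60961 <1
  x=-1.682: |R|=1.08620 >1
  x=-1.657: |R|=1.05903 >1
  x=-1.647: |R|=1.04838 >1
Interval (-1.6000, 0).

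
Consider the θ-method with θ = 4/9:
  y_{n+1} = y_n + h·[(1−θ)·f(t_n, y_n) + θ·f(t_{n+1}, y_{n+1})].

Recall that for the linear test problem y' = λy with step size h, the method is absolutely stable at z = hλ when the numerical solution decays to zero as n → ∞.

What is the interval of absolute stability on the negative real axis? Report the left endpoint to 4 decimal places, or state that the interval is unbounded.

Test eqn y'=λy, z=hλ:
  y_{n+1} = y_n + z·[5/9·y_n + 4/9·y_{n+1}] ⇒ (1 − 4/9z)y_{n+1} = (1 + 5/9z)y_n
  R(z) = (1 + 5/9z)/(1 − 4/9z).

Solve |R(x)|<1 on ℝ⁻.
x=-0.57: |R|=0.5452
R=−1: 1+5/9x = −1+4/9x ⇒ -1/9x=2 ⇒ x=2/(-1/9)=-18.0000
Confirm numerically:
  x=-17.827: |R|=0.99785 <1
  x=-7.863: |R|=0.74941 <1
  x=-7.342: |R|=0.72222 <1
  x=-18.570: |R|=1.00684 >1
  x=-18.567: |R|=1.00681 >1
  x=-18.226: |R|=1.00276 >1
Interval (-18.0000, 0).

(-18.0000, 0).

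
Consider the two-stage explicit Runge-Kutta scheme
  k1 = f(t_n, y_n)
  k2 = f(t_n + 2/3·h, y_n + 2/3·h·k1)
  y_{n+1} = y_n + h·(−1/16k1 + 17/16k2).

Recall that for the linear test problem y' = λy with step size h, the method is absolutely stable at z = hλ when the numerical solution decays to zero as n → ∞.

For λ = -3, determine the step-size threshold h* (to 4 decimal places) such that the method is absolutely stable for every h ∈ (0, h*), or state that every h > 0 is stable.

(-1.4118,0); λ=-3 ⇒ h* = (24/17)/3 = 0.4706.

Test eqn y'=λy, z=hλ:
  k1=λy_n ⇒ h·k1=z·y_n;  k2=λ(1+2/3z)y_n ⇒ h·k2=z(1+2/3z)y_n
  y_{n+1}/y_n = 1 − 1/16z + 17/16z(1+2/3z) = 1 + z + 17/24z²
  so R(z) = 1 + z + 17/24z².

Find x<0 with |R(x)|<1.
x=-0.85: |R|=0.6618
R=1: x+17/24x²=0 ⇒ x=−24/17=-1.4118; min R=1−1/(4·17/24)=0.6471>−1
Confirm numerically:
  x=-1.238: |R|=0.84762 <1
  x=-1.022: |R|=0.71784 <1
  x=-0.864: |R|=0.66477 <1
  x=-1.808: |R|=1.50745 >1
  x=-1.785: |R|=1.47191 >1
Interval (-1.4118, 0).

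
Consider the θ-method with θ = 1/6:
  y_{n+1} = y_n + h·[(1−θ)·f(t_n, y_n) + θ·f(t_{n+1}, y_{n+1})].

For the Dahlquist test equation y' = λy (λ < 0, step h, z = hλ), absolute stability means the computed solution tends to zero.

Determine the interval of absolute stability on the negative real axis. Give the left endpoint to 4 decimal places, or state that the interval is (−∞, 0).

(-3.0000, 0).

Test eqn y'=λy, z=hλ:
  y_{n+1} = y_n + z·[5/6·y_n + 1/6·y_{n+1}] ⇒ (1 − 1/6z)y_{n+1} = (1 + 5/6z)y_n
  Hence R(z) = (1 + 5/6z)/(1 − 1/6z).

Boundary: |R(x)|=1, x<0.
x=-1.32: |R|=0.0820
R=−1: 1+5/6x = −1+1/6x ⇒ -2/3x=2 ⇒ x=2/(-2/3)=-3.0000
Confirm numerically:
  x=-2.681: |R|=0.85301 <1
  x=-2.013: |R|=0.50730 <1
  x=-1.775: |R|=0.36977 <1
  x=-1.398: |R|=0.13382 <1
  x=-3.413: |R|=1.17550 >1
  x=-3.359: |R|=1.15344 >1
  x=-3.290: |R|=1.12487 >1
Interval (-3.0000, 0).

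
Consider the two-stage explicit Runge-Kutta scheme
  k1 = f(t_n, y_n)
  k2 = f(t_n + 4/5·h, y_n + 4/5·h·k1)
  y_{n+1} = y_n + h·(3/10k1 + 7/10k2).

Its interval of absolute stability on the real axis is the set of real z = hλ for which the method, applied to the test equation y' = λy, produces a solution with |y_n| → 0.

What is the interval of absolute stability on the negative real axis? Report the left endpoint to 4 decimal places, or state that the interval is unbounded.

z∈(-1.7857,0).

On y'=λy, z=hλ:
  k1=λy_n ⇒ h·k1=z·y_n;  k2=λ(1+4/5z)y_n ⇒ h·k2=z(1+4/5z)y_n
  y_{n+1}/y_n = 1 + 3/10z + 7/10z(1+4/5z) = 1 + z + 14/25z²
  ⇒ R(z) = 1 + z + 14/25z².

Find x<0 with |R(x)|<1.
x=-0.68: |R|=0.5789
R=1: x+14/25x²=0 ⇒ x=−25/14=-1.7857; min R=1−1/(4·14/25)=0.5536>−1
Confirm numerically:
  x=-1.640: |R|=0.86618 <1
  x=-1.578: |R|=0.81645 <1
  x=-1.285: |R|=0.63969 <1
  x=-1.079: |R|=0.57297 <1
  x=-2.181: |R|=1.48279 >1
  x=-2.076: |R|=1.33747 >1
So |R|<1 on (-1.7857, 0).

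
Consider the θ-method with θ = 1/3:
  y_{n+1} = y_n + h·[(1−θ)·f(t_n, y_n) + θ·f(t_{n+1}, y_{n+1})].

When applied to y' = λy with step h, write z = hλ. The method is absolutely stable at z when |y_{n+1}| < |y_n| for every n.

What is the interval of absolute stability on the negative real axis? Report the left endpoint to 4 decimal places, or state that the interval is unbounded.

(-6.0000, 0).

Test eqn y'=λy, z=hλ:
  y_{n+1} = y_n + z·[2/3·y_n + 1/3·y_{n+1}] ⇒ (1 − 1/3z)y_{n+1} = (1 + 2/3z)y_n
  so R(z) = (1 + 2/3z)/(1 − 1/3z).

Need |R(x)|<1, x<0.
x=-1.41: |R|=0.0408
R=−1: 1+2/3x = −1+1/3x ⇒ -1/3x=2 ⇒ x=2/(-1/3)=-6.0000
Confirm numerically:
  x=-4.214: |R|=0.75243 <1
  x=-3.838: |R|=0.68383 <1
  x=-3.575: |R|=0.63118 <1
  x=-6.466: |R|=1.04923 >1
  x=-6.040: |R|=1.00442 >1
So |R|<1 on (-6.0000, 0).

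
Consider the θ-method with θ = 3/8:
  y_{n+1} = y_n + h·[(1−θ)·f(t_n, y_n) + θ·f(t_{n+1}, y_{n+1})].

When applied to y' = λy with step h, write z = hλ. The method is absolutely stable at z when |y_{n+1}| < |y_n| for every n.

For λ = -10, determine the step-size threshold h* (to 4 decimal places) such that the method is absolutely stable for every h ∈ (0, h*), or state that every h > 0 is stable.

On y'=λy, z=hλ:
  y_{n+1} = y_n + z·[5/8·y_n + 3/8·y_{n+1}] ⇒ (1 − 3/8z)y_{n+1} = (1 + 5/8z)y_n
  so R(z) = (1 + 5/8z)/(1 − 3/8z).

Solve |R(x)|<1 on ℝ⁻.
x=-1.15: |R|=0.1965
R=−1: 1+5/8x = −1+3/8x ⇒ -1/4x=2 ⇒ x=2/(-1/4)=-8.0000
Confirm numerically:
  x=-7.205: |R|=0.94631 <1
  x=-6.451: |R|=0.88674 <1
  x=-5.364: |R|=0.78117 <1
  x=-3.966: |R|=0.59453 <1
  x=-8.592: |R|=1.03505 >1
  x=-8.335: |R|=1.02030 >1
  x=-8.155: |R|=1.00955 >1
Interval (-8.0000, 0).

(-8.0000,0); λ=-10 ⇒ h* = (8)/10 = 0.8000.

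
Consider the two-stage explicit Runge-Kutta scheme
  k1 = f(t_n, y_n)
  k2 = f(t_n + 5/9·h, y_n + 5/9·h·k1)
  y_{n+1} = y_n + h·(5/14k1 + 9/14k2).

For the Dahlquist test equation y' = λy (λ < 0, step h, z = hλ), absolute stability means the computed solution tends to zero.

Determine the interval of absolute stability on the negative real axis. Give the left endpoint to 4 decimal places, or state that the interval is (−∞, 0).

(-2.8000, 0).

Test eqn y'=λy, z=hλ:
  k1=λy_n ⇒ h·k1=z·y_n;  k2=λ(1+5/9z)y_n ⇒ h·k2=z(1+5/9z)y_n
  y_{n+1}/y_n = 1 + 5/14z + 9/14z(1+5/9z) = 1 + z + 5/14z²
  ⇒ R(z) = 1 + z + 5/14z².

Need |R(x)|<1, x<0.
x=-1.03: |R|=0.3489
R=1: x+5/14x²=0 ⇒ x=−14/5=-2.8000; min R=1−1/(4·5/14)=0.3000>−1
Confirm numerically:
  x=-2.654: |R|=0.86161 <1
  x=-2.144: |R|=0.49769 <1
  x=-1.812: |R|=0.36062 <1
  x=-1.173: |R|=0.31840 <1
  x=-3.133: |R|=1.37260 >1
  x=-2.914: |R|=1.11864 >1
  x=-2.864: |R|=1.06546 >1
Interval (-2.8000, 0).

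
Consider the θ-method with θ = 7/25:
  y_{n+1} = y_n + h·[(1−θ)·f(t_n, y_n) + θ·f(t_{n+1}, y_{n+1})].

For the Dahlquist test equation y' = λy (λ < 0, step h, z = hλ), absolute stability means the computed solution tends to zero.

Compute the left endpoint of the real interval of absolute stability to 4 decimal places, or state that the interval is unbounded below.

left endpoint -4.5455.

Test eqn y'=λy, z=hλ:
  y_{n+1} = y_n + z·[18/25·y_n + 7/25·y_{n+1}] ⇒ (1 − 7/25z)y_{n+1} = (1 + 18/25z)y_n
  R(z) = (1 + 18/25z)/(1 − 7/25z).

Solve |R(x)|<1 on ℝ⁻.
x=-1.24: |R|=0.0796
R=−1: 1+18/25x = −1+7/25x ⇒ -11/25x=2 ⇒ x=2/(-11/25)=-4.5455
Confirm numerically:
  x=-4.313: |R|=0.95367 <1
  x=-4.278: |R|=0.94646 <1
  x=-2.968: |R|=0.62094 <1
  x=-4.965: |R|=1.07723 >1
  x=-4.903: |R|=1.06630 >1
  x=-4.727: |R|=1.03438 >1
Stable set (-4.5455, 0).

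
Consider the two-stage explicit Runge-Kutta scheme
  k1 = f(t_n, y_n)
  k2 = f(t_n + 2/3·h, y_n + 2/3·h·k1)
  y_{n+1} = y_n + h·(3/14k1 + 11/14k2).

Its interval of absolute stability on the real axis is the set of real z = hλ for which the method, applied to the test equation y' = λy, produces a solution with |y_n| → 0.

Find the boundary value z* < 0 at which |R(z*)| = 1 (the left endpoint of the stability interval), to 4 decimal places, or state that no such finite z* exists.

Set f=λy, z=hλ:
  k1=λy_n ⇒ h·k1=z·y_n;  k2=λ(1+2/3z)y_n ⇒ h·k2=z(1+2/3z)y_n
  y_{n+1}/y_n = 1 + 3/14z + 11/14z(1+2/3z) = 1 + z + 11/21z²
  Hence R(z) = 1 + z + 11/21z².

Need |R(x)|<1, x<0.
x=-1.52: |R|=0.6902
R=1: x+11/21x²=0 ⇒ x=−21/11=-1.9091; min R=1−1/(4·11/21)=0.5227>−1
Confirm numerically:
  x=-1.466: |R|=0.65975 <1
  x=-1.233: |R|=0.56334 <1
  x=-0.986: |R|=0.52325 <1
  x=-2.426: |R|=1.65687 >1
  x=-2.153: |R|=1.27507 >1
Interval (-1.9091, 0).

z* = -1.9091.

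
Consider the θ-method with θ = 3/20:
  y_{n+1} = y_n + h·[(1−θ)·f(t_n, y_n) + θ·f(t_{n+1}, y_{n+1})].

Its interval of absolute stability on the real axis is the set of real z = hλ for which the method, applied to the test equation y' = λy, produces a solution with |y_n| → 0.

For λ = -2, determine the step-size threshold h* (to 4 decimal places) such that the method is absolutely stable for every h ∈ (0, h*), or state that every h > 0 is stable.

(-2.8571,0); λ=-2 ⇒ h* = (20/7)/2 = 1.4286.

Set f=λy, z=hλ:
  y_{n+1} = y_n + z·[17/20·y_n + 3/20·y_{n+1}] ⇒ (1 − 3/20z)y_{n+1} = (1 + 17/20z)y_n
  so R(z) = (1 + 17/20z)/(1 − 3/20z).

Solve |R(x)|<1 on ℝ⁻.
x=-1.5: |R|=0.2245
R=−1: 1+17/20x = −1+3/20x ⇒ -7/10x=2 ⇒ x=2/(-7/10)=-2.8571
Confirm numerically:
  x=-2.745: |R|=0.94440 <1
  x=-2.047: |R|=0.56612 <1
  x=-1.474: |R|=0.20711 <1
  x=-1.177: |R|=0.00038 <1
  x=-3.196: |R|=1.16034 >1
  x=-3.082: |R|=1.10764 >1
  x=-2.929: |R|=1.03495 >1
Stable set (-2.8571, 0).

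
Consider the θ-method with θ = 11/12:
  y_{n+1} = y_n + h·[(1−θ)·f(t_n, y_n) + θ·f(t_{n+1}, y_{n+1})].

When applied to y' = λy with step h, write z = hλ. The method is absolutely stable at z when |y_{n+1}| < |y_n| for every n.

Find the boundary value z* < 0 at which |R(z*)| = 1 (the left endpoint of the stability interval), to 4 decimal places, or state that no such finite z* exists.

unbounded; (−∞, 0).

Set f=λy, z=hλ:
  y_{n+1} = y_n + z·[1/12·y_n + 11/12·y_{n+1}] ⇒ (1 − 11/12z)y_{n+1} = (1 + 1/12z)y_n
  R(z) = (1 + 1/12z)/(1 − 11/12z).

Boundary: |R(x)|=1, x<0.
x=-1.54: |R|=0.3614
x=-2: |R|=0.2941
x=-10: |R|=0.0164
x=-100: |R|=0.0791
θ=11/12≥1/2 ⇒ |1+1/12x|<|1−11/12x| ∀x<0 ⇒ stable on all of ℝ⁻.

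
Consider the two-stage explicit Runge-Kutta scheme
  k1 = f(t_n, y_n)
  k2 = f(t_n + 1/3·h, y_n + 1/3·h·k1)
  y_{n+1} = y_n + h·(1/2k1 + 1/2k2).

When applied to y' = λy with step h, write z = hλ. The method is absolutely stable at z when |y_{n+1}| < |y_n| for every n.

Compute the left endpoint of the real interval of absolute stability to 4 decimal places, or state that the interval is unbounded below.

Set f=λy, z=hλ:
  k1=λy_n ⇒ h·k1=z·y_n;  k2=λ(1+1/3z)y_n ⇒ h·k2=z(1+1/3z)y_n
  y_{n+1}/y_n = 1 + 1/2z + 1/2z(1+1/3z) = 1 + z + 1/6z²
  ⇒ R(z) = 1 + z + 1/6z².

Find x<0 with |R(x)|<1.
x=-1.53: |R|=0.1399
R=1: x+1/6x²=0 ⇒ x=−6=-6.0000; min R=1−1/(4·1/6)=-0.5000>−1
Confirm numerically:
  x=-5.731: |R|=0.74306 <1
  x=-5.212: |R|=0.31549 <1
  x=-4.062: |R|=0.31203 <1
  x=-2.873: |R|=0.49731 <1
  x=-6.454: |R|=1.48835 >1
  x=-6.354: |R|=1.37489 >1
  x=-6.340: |R|=1.35927 >1
So |R|<1 on (-6.0000, 0).

z* = -6.0000.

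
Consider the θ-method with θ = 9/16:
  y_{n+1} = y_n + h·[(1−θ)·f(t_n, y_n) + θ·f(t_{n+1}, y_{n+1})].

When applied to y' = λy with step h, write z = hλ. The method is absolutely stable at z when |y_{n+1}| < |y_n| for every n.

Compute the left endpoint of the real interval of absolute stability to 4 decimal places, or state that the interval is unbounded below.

On y'=λy, z=hλ:
  y_{n+1} = y_n + z·[7/16·y_n + 9/16·y_{n+1}] ⇒ (1 − 9/16z)y_{n+1} = (1 + 7/16z)y_n
  Hence R(z) = (1 + 7/16z)/(1 − 9/16z).

Find x<0 with |R(x)|<1.
x=-1.61: |R|=0.1551
x=-2: |R|=0.0588
x=-10: |R|=0.5094
x=-100: |R|=0.7467
θ=9/16≥1/2 ⇒ |1+7/16x|<|1−9/16x| ∀x<0 ⇒ interval (−∞,0).

unbounded; (−∞, 0).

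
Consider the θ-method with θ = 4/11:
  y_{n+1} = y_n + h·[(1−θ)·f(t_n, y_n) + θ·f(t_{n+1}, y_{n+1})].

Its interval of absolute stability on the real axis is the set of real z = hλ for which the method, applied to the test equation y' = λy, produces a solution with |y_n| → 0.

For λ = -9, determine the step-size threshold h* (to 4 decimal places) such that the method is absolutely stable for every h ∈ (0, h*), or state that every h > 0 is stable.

Test eqn y'=λy, z=hλ:
  y_{n+1} = y_n + z·[7/11·y_n + 4/11·y_{n+1}] ⇒ (1 − 4/11z)y_{n+1} = (1 + 7/11z)y_n
  R(z) = (1 + 7/11z)/(1 − 4/11z).

Solve |R(x)|<1 on ℝ⁻.
x=-1.43: |R|=0.0592
R=−1: 1+7/11x = −1+4/11x ⇒ -3/11x=2 ⇒ x=2/(-3/11)=-7.3333
Confirm numerically:
  x=-6.964: |R|=0.97148 <1
  x=-5.838: |R|=0.86941 <1
  x=-5.321: |R|=0.81300 <1
  x=-4.133: |R|=0.65128 <1
  x=-7.792: |R|=1.03263 >1
  x=-7.618: |R|=1.02059 >1
  x=-7.356: |R|=1.00168 >1
So |R|<1 on (-7.3333, 0).

(-7.3333,0); λ=-9 ⇒ h* = (22/3)/9 = 0.8148.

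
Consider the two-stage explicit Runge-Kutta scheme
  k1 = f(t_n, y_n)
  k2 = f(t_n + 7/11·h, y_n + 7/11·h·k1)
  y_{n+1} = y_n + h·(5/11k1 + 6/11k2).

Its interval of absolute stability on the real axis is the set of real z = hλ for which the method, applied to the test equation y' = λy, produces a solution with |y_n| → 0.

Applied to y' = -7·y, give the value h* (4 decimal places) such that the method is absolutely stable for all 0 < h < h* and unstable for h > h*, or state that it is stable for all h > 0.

Set f=λy, z=hλ:
  k1=λy_n ⇒ h·k1=z·y_n;  k2=λ(1+7/11z)y_n ⇒ h·k2=z(1+7/11z)y_n
  y_{n+1}/y_n = 1 + 5/11z + 6/11z(1+7/11z) = 1 + z + 42/121z²
  R(z) = 1 + z + 42/121z².

Need |R(x)|<1, x<0.
x=-1.02: |R|=0.3411
R=1: x+42/121x²=0 ⇒ x=−121/42=-2.8810; min R=1−1/(4·42/121)=0.2798>−1
Confirm numerically:
  x=-2.381: |R|=0.58681 <1
  x=-2.222: |R|=0.49177 <1
  x=-1.183: |R|=0.30277 <1
  x=-3.321: |R|=1.50726 >1
  x=-3.208: |R|=1.36417 >1
Stable set (-2.8810, 0).

(-2.8810,0); λ=-7 ⇒ h* = (121/42)/7 = 0.4116.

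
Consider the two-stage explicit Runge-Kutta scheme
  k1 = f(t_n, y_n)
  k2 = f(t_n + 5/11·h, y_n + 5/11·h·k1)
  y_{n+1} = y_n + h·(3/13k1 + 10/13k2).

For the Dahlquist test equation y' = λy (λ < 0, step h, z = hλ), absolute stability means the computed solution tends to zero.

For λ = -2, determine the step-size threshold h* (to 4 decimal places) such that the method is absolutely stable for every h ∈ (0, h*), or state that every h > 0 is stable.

(-2.8600,0); λ=-2 ⇒ h* = (143/50)/2 = 1.4300.

Test eqn y'=λy, z=hλ:
  k1=λy_n ⇒ h·k1=z·y_n;  k2=λ(1+5/11z)y_n ⇒ h·k2=z(1+5/11z)y_n
  y_{n+1}/y_n = 1 + 3/13z + 10/13z(1+5/11z) = 1 + z + 50/143z²
  so R(z) = 1 + z + 50/143z².

Boundary: |R(x)|=1, x<0.
x=-0.83: |R|=0.4109
R=1: x+50/143x²=0 ⇒ x=−143/50=-2.8600; min R=1−1/(4·50/143)=0.2850>−1
Confirm numerically:
  x=-2.375: |R|=0.59725 <1
  x=-1.986: |R|=0.39309 <1
  x=-1.723: |R|=0.31502 <1
  x=-1.584: |R|=0.29329 <1
  x=-3.202: |R|=1.38290 >1
  x=-3.192: |R|=1.37054 >1
Interval (-2.8600, 0).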